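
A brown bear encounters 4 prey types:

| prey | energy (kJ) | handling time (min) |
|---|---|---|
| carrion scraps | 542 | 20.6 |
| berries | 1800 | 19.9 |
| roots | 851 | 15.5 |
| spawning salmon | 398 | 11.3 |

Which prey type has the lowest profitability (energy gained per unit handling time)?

In descending order of E/h:
berries: 1800/19.9 = 90.5 kJ/min
roots: 851/15.5 = 54.9 kJ/min
spawning salmon: 398/11.3 = 35.2 kJ/min
carrion scraps: 542/20.6 = 26.3 kJ/min

carrion scraps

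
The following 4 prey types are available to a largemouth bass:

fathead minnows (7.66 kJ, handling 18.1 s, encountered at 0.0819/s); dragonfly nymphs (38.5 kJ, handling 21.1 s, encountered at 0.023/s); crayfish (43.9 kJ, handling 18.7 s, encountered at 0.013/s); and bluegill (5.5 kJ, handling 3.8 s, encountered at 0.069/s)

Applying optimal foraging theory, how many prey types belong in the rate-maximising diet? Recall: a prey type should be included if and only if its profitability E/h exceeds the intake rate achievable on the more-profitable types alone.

E/h in descending order: crayfish 2.35, dragonfly nymphs 1.82, bluegill 1.45, fathead minnows 0.423 kJ/s. The optimal diet is the largest prefix of this list for which every included type satisfies E_i/h_i > R on the types above it.
Rate on top 1: 0.4591. dragonfly nymphs: 1.82 > 0.4591 → include.
Rate on top 2: 0.8425. bluegill: 1.45 > 0.8425 → include.
Rate on top 3: 0.9222. fathead minnows: 0.423 < 0.9222 → exclude; stop.
Optimal diet: crayfish, dragonfly nymphs, bluegill — 3 of 4 types.

3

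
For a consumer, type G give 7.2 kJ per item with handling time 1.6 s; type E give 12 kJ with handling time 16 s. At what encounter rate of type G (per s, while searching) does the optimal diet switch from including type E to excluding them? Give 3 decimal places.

0.125 per s

The zero-one rule: include type E iff E₂/h₂ > λE₁/(1+λh₁). Equality gives the switch point.
λE₁h₂ = E₂ + λE₂h₁ ⇒ λ = E₂/(E₁h₂ − E₂h₁) = 12/(115.2 − 19.2) = 0.125 per s.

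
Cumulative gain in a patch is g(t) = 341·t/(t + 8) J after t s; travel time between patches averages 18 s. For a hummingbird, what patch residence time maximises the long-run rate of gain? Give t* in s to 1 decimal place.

12.0 s

By the marginal value theorem, leave when the instantaneous gain rate g'(t) equals the habitat-wide average g(t)/(T + t).
g'(t) = 341·8/(t + 8)². Setting 341·8/(t+8)² = 341t/[(t+8)(18+t)] gives 8(18+t) = t(t+8), so t² = 8×18 = 144.
t* = √144 = 12 s.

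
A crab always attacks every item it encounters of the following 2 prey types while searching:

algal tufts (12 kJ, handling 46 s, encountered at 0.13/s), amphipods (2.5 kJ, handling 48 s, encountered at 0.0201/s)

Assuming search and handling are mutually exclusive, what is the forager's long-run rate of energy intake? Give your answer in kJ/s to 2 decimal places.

R = (0.13×12 + 0.0201×2.5) / (1 + 0.13×46 + 0.0201×48) = 1.61/7.945 = 0.2027 kJ/s.

0.20 kJ/s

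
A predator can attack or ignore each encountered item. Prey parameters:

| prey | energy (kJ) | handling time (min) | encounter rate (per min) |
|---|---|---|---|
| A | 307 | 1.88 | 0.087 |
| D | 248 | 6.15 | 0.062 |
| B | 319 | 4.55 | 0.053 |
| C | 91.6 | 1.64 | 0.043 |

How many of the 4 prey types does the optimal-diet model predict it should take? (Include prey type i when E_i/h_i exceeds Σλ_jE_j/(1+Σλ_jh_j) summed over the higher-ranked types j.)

4

E/h in descending order: A 163, B 70.1, C 55.9, D 40.3 kJ/min. The optimal diet is the largest prefix of this list for which every included type satisfies E_i/h_i > R on the types above it.
Rate on top 1: 22.95. B: 70.1 > 22.95 → include.
Rate on top 2: 31.05. C: 55.9 > 31.05 → include.
Rate on top 3: 32.24. D: 40.3 > 32.24 → include.
Optimal diet: A, B, C, D — 4 of 4 types.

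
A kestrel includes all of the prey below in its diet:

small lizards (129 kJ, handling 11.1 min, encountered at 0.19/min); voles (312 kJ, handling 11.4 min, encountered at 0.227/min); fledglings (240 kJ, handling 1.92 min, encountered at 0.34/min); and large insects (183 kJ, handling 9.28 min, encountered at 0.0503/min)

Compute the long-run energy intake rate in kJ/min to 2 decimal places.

27.31 kJ/min

Energy encountered per unit search time: 0.19×129 + 0.227×312 + 0.34×240 + 0.0503×183 = 186.1 kJ/min.
Handling time per unit search time: 0.19×11.1 + 0.227×11.4 + 0.34×1.92 + 0.0503×9.28 = 5.816.
Rate = 186.1/(1 + 5.816) = 27.31 kJ/min.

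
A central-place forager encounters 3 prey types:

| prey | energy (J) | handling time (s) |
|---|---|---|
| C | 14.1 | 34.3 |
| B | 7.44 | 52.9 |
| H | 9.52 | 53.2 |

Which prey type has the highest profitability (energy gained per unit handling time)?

C

In descending order of E/h:
C: 14.1/34.3 = 0.411 J/s
H: 9.52/53.2 = 0.179 J/s
B: 7.44/52.9 = 0.141 J/s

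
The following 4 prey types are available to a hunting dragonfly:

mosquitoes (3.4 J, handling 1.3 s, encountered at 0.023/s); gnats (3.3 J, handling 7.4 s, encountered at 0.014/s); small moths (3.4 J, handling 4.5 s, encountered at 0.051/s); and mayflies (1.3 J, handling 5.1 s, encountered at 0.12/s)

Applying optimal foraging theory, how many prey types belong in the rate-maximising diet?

4

E/h in descending order: mosquitoes 2.62, small moths 0.756, gnats 0.446, mayflies 0.255 J/s. The optimal diet is the largest prefix of this list for which every included type satisfies E_i/h_i > R on the types above it.
Rate on top 1: 0.07593. small moths: 0.756 > 0.07593 → include.
Rate on top 2: 0.1998. gnats: 0.446 > 0.1998 → include.
Rate on top 3: 0.2185. mayflies: 0.255 > 0.2185 → include.
Optimal diet: mosquitoes, small moths, gnats, mayflies — 4 of 4 types.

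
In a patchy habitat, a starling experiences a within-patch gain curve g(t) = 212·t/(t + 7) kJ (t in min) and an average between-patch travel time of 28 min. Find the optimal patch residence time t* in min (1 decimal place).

Optimal t* satisfies g'(t*) = g(t*)/(T + t*).
g'(t) = 212·7/(t + 7)². Setting 212·7/(t+7)² = 212t/[(t+7)(28+t)] gives 7(28+t) = t(t+7), so t² = 7×28 = 196.
t* = √196 = 14 min.

14.0 min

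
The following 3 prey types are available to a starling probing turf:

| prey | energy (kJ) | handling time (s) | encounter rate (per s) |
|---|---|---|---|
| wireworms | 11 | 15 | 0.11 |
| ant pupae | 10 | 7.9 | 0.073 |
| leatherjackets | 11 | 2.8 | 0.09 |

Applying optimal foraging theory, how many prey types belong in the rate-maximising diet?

E/h in descending order: leatherjackets 3.93, ant pupae 1.27, wireworms 0.733 kJ/s. The optimal diet is the largest prefix of this list for which every included type satisfies E_i/h_i > R on the types above it.
Rate on top 1: 0.7907. ant pupae: 1.27 > 0.7907 → include.
Rate on top 2: 0.9406. wireworms: 0.733 < 0.9406 → exclude; stop.
Optimal diet: leatherjackets, ant pupae — 2 of 3 types.

2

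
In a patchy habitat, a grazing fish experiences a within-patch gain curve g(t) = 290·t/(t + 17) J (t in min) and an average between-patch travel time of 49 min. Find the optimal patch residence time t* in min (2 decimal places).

By the marginal value theorem, leave when the instantaneous gain rate g'(t) equals the habitat-wide average g(t)/(T + t).
g'(t) = 290·17/(t + 17)². Setting 290·17/(t+17)² = 290t/[(t+17)(49+t)] gives 17(49+t) = t(t+17), so t² = 17×49 = 833.
t* = √833 = 28.86 min.

28.86 min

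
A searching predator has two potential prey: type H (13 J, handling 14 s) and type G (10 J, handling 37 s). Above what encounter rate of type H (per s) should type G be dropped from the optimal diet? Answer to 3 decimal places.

0.029 per s

At the threshold, the rate on type H alone equals the profitability of type G: λ·13/(1 + λ·14) = 10/37 = 0.2703.
Rearranging, λ(13 − 0.2703×14) = 0.2703, so λ = 0.2703/9.216 = 0.02933 per s.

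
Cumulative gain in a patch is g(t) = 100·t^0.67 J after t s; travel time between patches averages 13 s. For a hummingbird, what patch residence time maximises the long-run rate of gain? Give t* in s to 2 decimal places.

By the marginal value theorem, leave when the instantaneous gain rate g'(t) equals the habitat-wide average g(t)/(T + t).
g'(t) = 0.67·100·t^-0.33. Setting 0.67·100·t^-0.33 = 100·t^0.67/(13+t) gives 0.67(13+t) = t, so 0.33·t = 0.67×13.
t* = 0.67×13/0.33 = 26.39 s.

26.39 s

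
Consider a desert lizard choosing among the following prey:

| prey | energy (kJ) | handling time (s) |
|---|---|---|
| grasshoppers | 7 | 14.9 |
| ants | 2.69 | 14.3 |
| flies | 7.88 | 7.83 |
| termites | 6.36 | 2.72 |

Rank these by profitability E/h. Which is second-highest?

Profitability E/h (kJ/s): grasshoppers = 7/14.9 = 0.47, ants = 2.69/14.3 = 0.188, flies = 7.88/7.83 = 1.01, termites = 6.36/2.72 = 2.34.
Ranked: termites > flies > grasshoppers > ants.

flies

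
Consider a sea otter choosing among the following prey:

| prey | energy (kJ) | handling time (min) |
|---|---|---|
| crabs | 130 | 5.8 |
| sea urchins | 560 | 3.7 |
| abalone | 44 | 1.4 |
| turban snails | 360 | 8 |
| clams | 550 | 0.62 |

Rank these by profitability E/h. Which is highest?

In descending order of E/h:
clams: 550/0.62 = 887 kJ/min
sea urchins: 560/3.7 = 151 kJ/min
turban snails: 360/8 = 45 kJ/min
abalone: 44/1.4 = 31.4 kJ/min
crabs: 130/5.8 = 22.4 kJ/min

clams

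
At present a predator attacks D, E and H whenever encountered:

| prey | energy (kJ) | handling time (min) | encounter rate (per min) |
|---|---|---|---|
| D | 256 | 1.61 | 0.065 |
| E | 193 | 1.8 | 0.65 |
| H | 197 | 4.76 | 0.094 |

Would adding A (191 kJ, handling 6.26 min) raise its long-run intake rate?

On D, E and H alone, R = ΣλE/(1+Σλh) = 160.6/2.722 = 59 kJ/min.
A: E/h = 191/6.26 = 30.51 kJ/min.
30.51 < 59, so adding A would lower the average — exclude it.

No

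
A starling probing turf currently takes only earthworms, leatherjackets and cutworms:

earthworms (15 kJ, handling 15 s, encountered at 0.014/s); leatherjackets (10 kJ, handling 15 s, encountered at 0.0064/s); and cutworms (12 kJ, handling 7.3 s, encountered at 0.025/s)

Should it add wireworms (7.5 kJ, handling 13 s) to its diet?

Yes

Intake rate on the current diet: R = (0.014×15 + 0.0064×10 + 0.025×12) / (1 + 0.014×15 + 0.0064×15 + 0.025×7.3) = 0.574/1.488 = 0.3856 kJ/s.
Profitability of wireworms: 7.5/13 = 0.5769 kJ/s.
Since 0.5769 > R, including wireworms increases the long-run rate.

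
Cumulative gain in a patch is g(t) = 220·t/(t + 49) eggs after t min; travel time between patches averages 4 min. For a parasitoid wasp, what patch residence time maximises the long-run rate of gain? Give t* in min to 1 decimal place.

Maximise g(t)/(T+t): set derivative to zero → g'(t)(T+t) = g(t).
g'(t) = 220·49/(t + 49)². Setting 220·49/(t+49)² = 220t/[(t+49)(4+t)] gives 49(4+t) = t(t+49), so t² = 49×4 = 196.
t* = √196 = 14 min.

14.0 min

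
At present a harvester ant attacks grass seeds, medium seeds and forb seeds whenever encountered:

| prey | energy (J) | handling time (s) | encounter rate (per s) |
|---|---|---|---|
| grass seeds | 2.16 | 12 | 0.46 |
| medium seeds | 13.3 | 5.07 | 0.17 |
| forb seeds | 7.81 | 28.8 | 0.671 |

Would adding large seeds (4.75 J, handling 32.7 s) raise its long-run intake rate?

Intake rate on the current diet: R = (0.46×2.16 + 0.17×13.3 + 0.671×7.81) / (1 + 0.46×12 + 0.17×5.07 + 0.671×28.8) = 8.495/26.71 = 0.3181 J/s.
large seeds: E/h = 4.75/32.7 = 0.1453 J/s.
Since 0.1453 < R, time spent handling large seeds is better spent searching.

No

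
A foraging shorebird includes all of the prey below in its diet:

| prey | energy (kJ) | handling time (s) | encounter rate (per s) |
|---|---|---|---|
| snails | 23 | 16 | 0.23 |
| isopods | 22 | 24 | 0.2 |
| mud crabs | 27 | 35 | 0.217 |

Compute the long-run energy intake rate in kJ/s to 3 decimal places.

0.911 kJ/s

R = (0.23×23 + 0.2×22 + 0.217×27) / (1 + 0.23×16 + 0.2×24 + 0.217×35) = 15.55/17.07 = 0.9106 kJ/s.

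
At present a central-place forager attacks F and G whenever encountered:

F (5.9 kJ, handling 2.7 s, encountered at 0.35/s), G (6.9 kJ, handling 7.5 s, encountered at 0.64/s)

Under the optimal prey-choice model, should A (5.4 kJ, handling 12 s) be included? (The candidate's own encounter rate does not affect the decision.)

No

Current rate: (0.35×5.9 + 0.64×6.9)/(1 + 0.35×2.7 + 0.64×7.5) = 0.9609 kJ/s.
Profitability of A: 5.4/12 = 0.45 kJ/s.
Since 0.45 < R, time spent handling A is better spent searching.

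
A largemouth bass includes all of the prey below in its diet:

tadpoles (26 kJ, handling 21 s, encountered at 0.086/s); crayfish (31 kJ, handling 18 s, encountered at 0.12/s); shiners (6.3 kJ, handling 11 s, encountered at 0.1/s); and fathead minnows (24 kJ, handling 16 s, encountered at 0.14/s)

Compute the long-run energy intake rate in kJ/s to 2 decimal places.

R = (0.086×26 + 0.12×31 + 0.1×6.3 + 0.14×24) / (1 + 0.086×21 + 0.12×18 + 0.1×11 + 0.14×16) = 9.946/8.306 = 1.197 kJ/s.

1.20 kJ/s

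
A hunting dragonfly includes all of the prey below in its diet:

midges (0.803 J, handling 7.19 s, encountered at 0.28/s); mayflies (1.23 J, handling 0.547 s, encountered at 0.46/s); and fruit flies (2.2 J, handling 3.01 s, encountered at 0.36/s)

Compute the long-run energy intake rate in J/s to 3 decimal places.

Energy encountered per unit search time: 0.28×0.803 + 0.46×1.23 + 0.36×2.2 = 1.583 J/s.
Handling time per unit search time: 0.28×7.19 + 0.46×0.547 + 0.36×3.01 = 3.348.
Rate = 1.583/(1 + 3.348) = 0.364 J/s.

0.364 J/s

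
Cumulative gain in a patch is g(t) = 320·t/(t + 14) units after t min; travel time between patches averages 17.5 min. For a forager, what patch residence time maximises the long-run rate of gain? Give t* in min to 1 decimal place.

By the marginal value theorem, leave when the instantaneous gain rate g'(t) equals the habitat-wide average g(t)/(T + t).
g'(t) = 320·14/(t + 14)². Setting 320·14/(t+14)² = 320t/[(t+14)(17.5+t)] gives 14(17.5+t) = t(t+14), so t² = 14×17.5 = 245.
t* = √245 = 15.65 min.

15.7 min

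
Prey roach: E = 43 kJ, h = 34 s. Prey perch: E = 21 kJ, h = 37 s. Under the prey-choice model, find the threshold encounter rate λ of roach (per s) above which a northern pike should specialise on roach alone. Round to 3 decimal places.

Drop perch once their profitability E₂/h₂ falls below the rate achievable on roach alone: E₂/h₂ = λE₁/(1 + λh₁).
Solve for λ: λE₁h₂ = E₂(1 + λh₁) → λ(E₁h₂ − E₂h₁) = E₂ → λ = E₂/(E₁h₂ − E₂h₁).
λ = 21/(43×37 − 21×34) = 21/877 = 0.02395 per s.

0.024 per s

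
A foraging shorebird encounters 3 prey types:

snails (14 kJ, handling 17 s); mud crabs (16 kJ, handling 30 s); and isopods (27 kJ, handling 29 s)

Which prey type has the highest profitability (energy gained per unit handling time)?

Profitability E/h (kJ/s): snails = 14/17 = 0.824, mud crabs = 16/30 = 0.533, isopods = 27/29 = 0.931.
Ranked: isopods > snails > mud crabs.

isopods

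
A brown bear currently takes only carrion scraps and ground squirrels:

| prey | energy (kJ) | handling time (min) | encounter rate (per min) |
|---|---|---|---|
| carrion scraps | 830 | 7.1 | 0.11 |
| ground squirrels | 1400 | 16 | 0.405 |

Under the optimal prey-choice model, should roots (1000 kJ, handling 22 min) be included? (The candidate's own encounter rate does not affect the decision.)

Intake rate on the current diet: R = (0.11×830 + 0.405×1400) / (1 + 0.11×7.1 + 0.405×16) = 658.3/8.261 = 79.69 kJ/min.
Profitability of roots: 1000/22 = 45.45 kJ/min.
Since 45.45 < R, time spent handling roots is better spent searching.

No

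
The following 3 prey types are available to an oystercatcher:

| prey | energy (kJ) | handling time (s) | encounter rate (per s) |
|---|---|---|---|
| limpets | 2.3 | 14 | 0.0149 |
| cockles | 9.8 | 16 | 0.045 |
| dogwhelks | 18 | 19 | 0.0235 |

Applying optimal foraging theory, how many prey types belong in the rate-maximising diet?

E/h in descending order: dogwhelks 0.947, cockles 0.613, limpets 0.164 kJ/s. The optimal diet is the largest prefix of this list for which every included type satisfies E_i/h_i > R on the types above it.
Rate on top 1: 0.2924. cockles: 0.613 > 0.2924 → include.
Rate on top 2: 0.3988. limpets: 0.164 < 0.3988 → exclude; stop.
Optimal diet: dogwhelks, cockles — 2 of 3 types.

2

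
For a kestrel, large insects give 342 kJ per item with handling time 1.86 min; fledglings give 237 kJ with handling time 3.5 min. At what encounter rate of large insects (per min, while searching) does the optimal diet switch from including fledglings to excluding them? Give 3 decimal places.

The zero-one rule: include fledglings iff E₂/h₂ > λE₁/(1+λh₁). Equality gives the switch point.
λE₁h₂ = E₂ + λE₂h₁ ⇒ λ = E₂/(E₁h₂ − E₂h₁) = 237/(1197 − 440.8) = 0.3134 per min.

0.313 per min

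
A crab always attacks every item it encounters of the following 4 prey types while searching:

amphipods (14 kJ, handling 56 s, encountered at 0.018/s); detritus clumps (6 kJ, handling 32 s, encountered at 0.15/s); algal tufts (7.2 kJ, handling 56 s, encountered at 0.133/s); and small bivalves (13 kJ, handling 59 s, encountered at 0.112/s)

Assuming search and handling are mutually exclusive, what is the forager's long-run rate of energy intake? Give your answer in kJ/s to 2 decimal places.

0.17 kJ/s

Energy encountered per unit search time: 0.018×14 + 0.15×6 + 0.133×7.2 + 0.112×13 = 3.566 kJ/s.
Handling time per unit search time: 0.018×56 + 0.15×32 + 0.133×56 + 0.112×59 = 19.86.
Rate = 3.566/(1 + 19.86) = 0.1709 kJ/s.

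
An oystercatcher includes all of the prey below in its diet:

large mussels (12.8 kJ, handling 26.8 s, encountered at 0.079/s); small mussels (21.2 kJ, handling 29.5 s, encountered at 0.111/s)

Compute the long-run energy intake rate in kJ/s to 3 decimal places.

R = Σλ_iE_i / (1 + Σλ_ih_i)
Numerator: 0.079×12.8 + 0.111×21.2 = 3.364
Denominator: 1 + 0.079×26.8 + 0.111×29.5 = 6.392
R = 3.364/6.392 = 0.5264 kJ/s

0.526 kJ/s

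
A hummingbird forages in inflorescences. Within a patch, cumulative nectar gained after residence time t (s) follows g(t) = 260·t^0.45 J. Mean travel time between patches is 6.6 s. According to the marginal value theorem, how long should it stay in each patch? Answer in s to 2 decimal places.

5.40 s

By the marginal value theorem, leave when the instantaneous gain rate g'(t) equals the habitat-wide average g(t)/(T + t).
g'(t) = 0.45·260·t^-0.55. Setting 0.45·260·t^-0.55 = 260·t^0.45/(6.6+t) gives 0.45(6.6+t) = t, so 0.55·t = 0.45×6.6.
t* = 0.45×6.6/0.55 = 5.4 s.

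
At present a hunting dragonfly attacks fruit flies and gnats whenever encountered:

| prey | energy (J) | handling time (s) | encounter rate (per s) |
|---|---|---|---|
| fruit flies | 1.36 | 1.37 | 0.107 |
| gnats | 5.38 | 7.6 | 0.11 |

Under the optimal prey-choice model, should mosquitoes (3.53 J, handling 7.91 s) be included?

Current rate: (0.107×1.36 + 0.11×5.38)/(1 + 0.107×1.37 + 0.11×7.6) = 0.3719 J/s.
Profitability of mosquitoes: 3.53/7.91 = 0.4463 J/s.
0.4463 > 0.3719, so adding mosquitoes raises the average — include it.

Yes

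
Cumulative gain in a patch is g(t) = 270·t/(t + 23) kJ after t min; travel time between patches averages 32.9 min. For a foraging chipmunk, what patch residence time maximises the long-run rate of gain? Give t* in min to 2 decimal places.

27.51 min

Maximise g(t)/(T+t): set derivative to zero → g'(t)(T+t) = g(t).
g'(t) = 270·23/(t + 23)². Setting 270·23/(t+23)² = 270t/[(t+23)(32.9+t)] gives 23(32.9+t) = t(t+23), so t² = 23×32.9 = 756.7.
t* = √756.7 = 27.51 min.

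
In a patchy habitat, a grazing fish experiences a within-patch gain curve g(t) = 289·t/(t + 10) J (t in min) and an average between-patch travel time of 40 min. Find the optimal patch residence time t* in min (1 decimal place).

By the marginal value theorem, leave when the instantaneous gain rate g'(t) equals the habitat-wide average g(t)/(T + t).
g'(t) = 289·10/(t + 10)². Setting 289·10/(t+10)² = 289t/[(t+10)(40+t)] gives 10(40+t) = t(t+10), so t² = 10×40 = 400.
t* = √400 = 20 min.

20.0 min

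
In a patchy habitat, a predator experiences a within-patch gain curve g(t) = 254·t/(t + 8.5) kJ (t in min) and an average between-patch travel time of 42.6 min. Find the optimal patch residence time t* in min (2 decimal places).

Maximise g(t)/(T+t): set derivative to zero → g'(t)(T+t) = g(t).
g'(t) = 254·8.5/(t + 8.5)². Setting 254·8.5/(t+8.5)² = 254t/[(t+8.5)(42.6+t)] gives 8.5(42.6+t) = t(t+8.5), so t² = 8.5×42.6 = 362.1.
t* = √362.1 = 19.03 min.

19.03 min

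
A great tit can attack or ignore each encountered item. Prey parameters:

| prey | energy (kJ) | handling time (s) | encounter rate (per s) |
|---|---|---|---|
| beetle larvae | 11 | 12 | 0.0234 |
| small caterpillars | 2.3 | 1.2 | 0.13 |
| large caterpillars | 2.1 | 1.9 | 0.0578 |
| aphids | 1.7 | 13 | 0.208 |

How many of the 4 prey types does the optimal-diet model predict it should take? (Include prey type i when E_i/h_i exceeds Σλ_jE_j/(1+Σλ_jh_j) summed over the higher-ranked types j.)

Rank by E/h (kJ/s): small caterpillars 1.92, large caterpillars 1.11, beetle larvae 0.917, aphids 0.131. Include each in turn until the next type's E/h falls below the running intake rate.
Rate on top 1: 0.2587. large caterpillars: 1.11 > 0.2587 → include.
Rate on top 2: 0.3321. beetle larvae: 0.917 > 0.3321 → include.
Rate on top 3: 0.4382. aphids: 0.131 < 0.4382 → exclude; stop.
Optimal diet: small caterpillars, large caterpillars, beetle larvae — 3 of 4 types.

3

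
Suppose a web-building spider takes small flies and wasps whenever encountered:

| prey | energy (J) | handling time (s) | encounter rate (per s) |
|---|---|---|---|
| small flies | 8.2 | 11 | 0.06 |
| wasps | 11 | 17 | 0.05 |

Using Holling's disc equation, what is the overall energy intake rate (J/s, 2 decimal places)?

R = Σλ_iE_i / (1 + Σλ_ih_i)
Numerator: 0.06×8.2 + 0.05×11 = 1.042
Denominator: 1 + 0.06×11 + 0.05×17 = 2.51
R = 1.042/2.51 = 0.4151 J/s

0.42 J/s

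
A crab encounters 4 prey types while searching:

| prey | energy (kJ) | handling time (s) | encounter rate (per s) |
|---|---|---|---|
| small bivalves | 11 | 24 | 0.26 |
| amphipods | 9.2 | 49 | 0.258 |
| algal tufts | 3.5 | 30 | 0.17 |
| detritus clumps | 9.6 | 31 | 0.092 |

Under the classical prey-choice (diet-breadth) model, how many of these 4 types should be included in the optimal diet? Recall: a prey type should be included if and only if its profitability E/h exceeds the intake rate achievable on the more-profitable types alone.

E/h in descending order: small bivalves 0.458, detritus clumps 0.31, amphipods 0.188, algal tufts 0.117 kJ/s. The optimal diet is the largest prefix of this list for which every included type satisfies E_i/h_i > R on the types above it.
Rate on top 1: 0.395. detritus clumps: 0.31 < 0.395 → exclude; stop.
Optimal diet: small bivalves — 1 of 4 types.

1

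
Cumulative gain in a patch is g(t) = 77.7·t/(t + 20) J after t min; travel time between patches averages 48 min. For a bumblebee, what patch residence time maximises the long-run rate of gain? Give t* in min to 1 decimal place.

31.0 min

By the marginal value theorem, leave when the instantaneous gain rate g'(t) equals the habitat-wide average g(t)/(T + t).
g'(t) = 77.7·20/(t + 20)². Setting 77.7·20/(t+20)² = 77.7t/[(t+20)(48+t)] gives 20(48+t) = t(t+20), so t² = 20×48 = 960.
t* = √960 = 30.98 min.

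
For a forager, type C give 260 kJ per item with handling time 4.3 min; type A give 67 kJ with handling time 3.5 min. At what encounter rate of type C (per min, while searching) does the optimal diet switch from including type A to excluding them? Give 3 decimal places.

The zero-one rule: include type A iff E₂/h₂ > λE₁/(1+λh₁). Equality gives the switch point.
λE₁h₂ = E₂ + λE₂h₁ ⇒ λ = E₂/(E₁h₂ − E₂h₁) = 67/(910 − 288.1) = 0.1077 per min.

0.108 per min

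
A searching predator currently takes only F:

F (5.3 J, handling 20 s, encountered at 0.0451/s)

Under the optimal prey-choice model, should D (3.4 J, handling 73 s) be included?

Current rate: (0.0451×5.3)/(1 + 0.0451×20) = 0.1257 J/s.
D: E/h = 3.4/73 = 0.04658 J/s.
Since 0.04658 < R, time spent handling D is better spent searching.

No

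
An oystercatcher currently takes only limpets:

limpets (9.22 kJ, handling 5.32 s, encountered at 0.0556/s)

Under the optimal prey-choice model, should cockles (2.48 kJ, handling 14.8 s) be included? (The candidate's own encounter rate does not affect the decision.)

No

Intake rate on the current diet: R = (0.0556×9.22) / (1 + 0.0556×5.32) = 0.5126/1.296 = 0.3956 kJ/s.
cockles: E/h = 2.48/14.8 = 0.1676 kJ/s.
0.1676 < 0.3956, so adding cockles would lower the average — exclude it.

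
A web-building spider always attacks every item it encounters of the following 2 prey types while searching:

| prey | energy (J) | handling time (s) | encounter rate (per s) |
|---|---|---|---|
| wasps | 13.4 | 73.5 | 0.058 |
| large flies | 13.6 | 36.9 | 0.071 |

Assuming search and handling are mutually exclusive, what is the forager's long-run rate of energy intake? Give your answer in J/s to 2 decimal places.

0.22 J/s

R = (0.058×13.4 + 0.071×13.6) / (1 + 0.058×73.5 + 0.071×36.9) = 1.743/7.883 = 0.2211 J/s.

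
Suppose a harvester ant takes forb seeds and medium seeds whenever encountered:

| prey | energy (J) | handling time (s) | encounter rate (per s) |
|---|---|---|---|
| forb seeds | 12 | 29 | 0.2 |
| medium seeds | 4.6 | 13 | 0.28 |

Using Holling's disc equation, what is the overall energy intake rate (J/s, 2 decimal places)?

0.35 J/s

Energy encountered per unit search time: 0.2×12 + 0.28×4.6 = 3.688 J/s.
Handling time per unit search time: 0.2×29 + 0.28×13 = 9.44.
Rate = 3.688/(1 + 9.44) = 0.3533 J/s.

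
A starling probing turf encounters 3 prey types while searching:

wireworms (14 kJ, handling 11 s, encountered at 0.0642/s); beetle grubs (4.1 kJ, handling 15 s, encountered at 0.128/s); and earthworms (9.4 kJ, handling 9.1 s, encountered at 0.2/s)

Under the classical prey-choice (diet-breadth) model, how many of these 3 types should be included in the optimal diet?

E/h in descending order: wireworms 1.27, earthworms 1.03, beetle grubs 0.273 kJ/s. The optimal diet is the largest prefix of this list for which every included type satisfies E_i/h_i > R on the types above it.
Rate on top 1: 0.5268. earthworms: 1.03 > 0.5268 → include.
Rate on top 2: 0.788. beetle grubs: 0.273 < 0.788 → exclude; stop.
Optimal diet: wireworms, earthworms — 2 of 3 types.

2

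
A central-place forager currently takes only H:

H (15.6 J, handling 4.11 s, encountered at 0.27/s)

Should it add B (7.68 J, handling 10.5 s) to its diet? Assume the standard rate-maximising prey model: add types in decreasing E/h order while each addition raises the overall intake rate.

Current rate: (0.27×15.6)/(1 + 0.27×4.11) = 1.996 J/s.
B: E/h = 7.68/10.5 = 0.7314 J/s.
0.7314 < 1.996, so adding B would lower the average — exclude it.

No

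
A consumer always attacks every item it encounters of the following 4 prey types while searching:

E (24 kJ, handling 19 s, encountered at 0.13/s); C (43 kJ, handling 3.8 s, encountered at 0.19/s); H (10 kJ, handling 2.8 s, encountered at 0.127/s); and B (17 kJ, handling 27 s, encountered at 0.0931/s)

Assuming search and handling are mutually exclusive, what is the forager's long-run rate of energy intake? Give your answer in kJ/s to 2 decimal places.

R = (0.13×24 + 0.19×43 + 0.127×10 + 0.0931×17) / (1 + 0.13×19 + 0.19×3.8 + 0.127×2.8 + 0.0931×27) = 14.14/7.061 = 2.003 kJ/s.

2.00 kJ/s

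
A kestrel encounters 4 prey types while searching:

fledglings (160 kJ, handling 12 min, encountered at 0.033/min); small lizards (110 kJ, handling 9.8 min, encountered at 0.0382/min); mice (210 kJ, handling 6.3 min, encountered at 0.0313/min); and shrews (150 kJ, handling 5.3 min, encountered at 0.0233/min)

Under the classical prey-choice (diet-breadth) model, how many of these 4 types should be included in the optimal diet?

Rank by E/h (kJ/min): mice 33.3, shrews 28.3, fledglings 13.3, small lizards 11.2. Include each in turn until the next type's E/h falls below the running intake rate.
Rate on top 1: 5.49. shrews: 28.3 > 5.49 → include.
Rate on top 2: 7.623. fledglings: 13.3 > 7.623 → include.
Rate on top 3: 8.941. small lizards: 11.2 > 8.941 → include.
Optimal diet: mice, shrews, fledglings, small lizards — 4 of 4 types.

4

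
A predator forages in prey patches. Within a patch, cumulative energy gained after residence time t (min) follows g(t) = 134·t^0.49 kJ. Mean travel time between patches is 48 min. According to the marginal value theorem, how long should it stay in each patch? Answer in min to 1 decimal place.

Maximise g(t)/(T+t): set derivative to zero → g'(t)(T+t) = g(t).
g'(t) = 0.49·134·t^-0.51. Setting 0.49·134·t^-0.51 = 134·t^0.49/(48+t) gives 0.49(48+t) = t, so 0.51·t = 0.49×48.
t* = 0.49×48/0.51 = 46.12 min.

46.1 min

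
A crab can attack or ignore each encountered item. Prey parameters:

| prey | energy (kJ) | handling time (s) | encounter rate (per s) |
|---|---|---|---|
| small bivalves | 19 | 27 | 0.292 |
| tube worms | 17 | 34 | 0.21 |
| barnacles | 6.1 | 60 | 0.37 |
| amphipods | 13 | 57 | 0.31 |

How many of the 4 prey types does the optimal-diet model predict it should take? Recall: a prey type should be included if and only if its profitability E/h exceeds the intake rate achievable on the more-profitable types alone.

Rank by E/h (kJ/s): small bivalves 0.704, tube worms 0.5, amphipods 0.228, barnacles 0.102. Include each in turn until the next type's E/h falls below the running intake rate.
Rate on top 1: 0.6245. tube worms: 0.5 < 0.6245 → exclude; stop.
Optimal diet: small bivalves — 1 of 4 types.

1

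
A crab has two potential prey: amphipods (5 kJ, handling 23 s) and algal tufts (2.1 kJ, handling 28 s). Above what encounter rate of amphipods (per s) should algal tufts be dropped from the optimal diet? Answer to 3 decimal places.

0.023 per s

Drop algal tufts once their profitability E₂/h₂ falls below the rate achievable on amphipods alone: E₂/h₂ = λE₁/(1 + λh₁).
Solve for λ: λE₁h₂ = E₂(1 + λh₁) → λ(E₁h₂ − E₂h₁) = E₂ → λ = E₂/(E₁h₂ − E₂h₁).
λ = 2.1/(5×28 − 2.1×23) = 2.1/91.7 = 0.0229 per s.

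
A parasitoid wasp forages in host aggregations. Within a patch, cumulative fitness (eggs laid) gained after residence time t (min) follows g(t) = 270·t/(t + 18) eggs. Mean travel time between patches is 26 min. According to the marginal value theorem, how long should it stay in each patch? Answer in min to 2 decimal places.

Optimal t* satisfies g'(t*) = g(t*)/(T + t*).
g'(t) = 270·18/(t + 18)². Setting 270·18/(t+18)² = 270t/[(t+18)(26+t)] gives 18(26+t) = t(t+18), so t² = 18×26 = 468.
t* = √468 = 21.63 min.

21.63 min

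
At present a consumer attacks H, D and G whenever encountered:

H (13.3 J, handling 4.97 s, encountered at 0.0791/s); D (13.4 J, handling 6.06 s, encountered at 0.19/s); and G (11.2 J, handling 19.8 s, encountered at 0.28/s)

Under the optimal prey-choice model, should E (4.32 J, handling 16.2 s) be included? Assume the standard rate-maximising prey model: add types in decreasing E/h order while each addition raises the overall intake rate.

Intake rate on the current diet: R = (0.0791×13.3 + 0.19×13.4 + 0.28×11.2) / (1 + 0.0791×4.97 + 0.19×6.06 + 0.28×19.8) = 6.734/8.089 = 0.8325 J/s.
E: E/h = 4.32/16.2 = 0.2667 J/s.
Since 0.2667 < R, time spent handling E is better spent searching.

No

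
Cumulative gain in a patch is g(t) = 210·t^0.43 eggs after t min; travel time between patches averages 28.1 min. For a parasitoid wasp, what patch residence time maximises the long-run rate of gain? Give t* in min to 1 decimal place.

By the marginal value theorem, leave when the instantaneous gain rate g'(t) equals the habitat-wide average g(t)/(T + t).
g'(t) = 0.43·210·t^-0.57. Setting 0.43·210·t^-0.57 = 210·t^0.43/(28.1+t) gives 0.43(28.1+t) = t, so 0.57·t = 0.43×28.1.
t* = 0.43×28.1/0.57 = 21.2 min.

21.2 min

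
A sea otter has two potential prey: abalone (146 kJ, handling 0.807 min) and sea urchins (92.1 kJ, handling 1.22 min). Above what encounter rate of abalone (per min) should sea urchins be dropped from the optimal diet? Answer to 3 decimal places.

0.887 per min

The zero-one rule: include sea urchins iff E₂/h₂ > λE₁/(1+λh₁). Equality gives the switch point.
λE₁h₂ = E₂ + λE₂h₁ ⇒ λ = E₂/(E₁h₂ − E₂h₁) = 92.1/(178.1 − 74.32) = 0.8873 per min.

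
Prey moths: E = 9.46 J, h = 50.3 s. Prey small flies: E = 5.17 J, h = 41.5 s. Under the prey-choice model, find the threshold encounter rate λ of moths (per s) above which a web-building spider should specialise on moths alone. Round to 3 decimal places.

The zero-one rule: include small flies iff E₂/h₂ > λE₁/(1+λh₁). Equality gives the switch point.
λE₁h₂ = E₂ + λE₂h₁ ⇒ λ = E₂/(E₁h₂ − E₂h₁) = 5.17/(392.6 − 260.1) = 0.03901 per s.

0.039 per s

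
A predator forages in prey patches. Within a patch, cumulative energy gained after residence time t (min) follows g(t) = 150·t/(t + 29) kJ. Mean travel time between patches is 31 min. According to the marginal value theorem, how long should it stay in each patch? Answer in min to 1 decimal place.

30.0 min

By the marginal value theorem, leave when the instantaneous gain rate g'(t) equals the habitat-wide average g(t)/(T + t).
g'(t) = 150·29/(t + 29)². Setting 150·29/(t+29)² = 150t/[(t+29)(31+t)] gives 29(31+t) = t(t+29), so t² = 29×31 = 899.
t* = √899 = 29.98 min.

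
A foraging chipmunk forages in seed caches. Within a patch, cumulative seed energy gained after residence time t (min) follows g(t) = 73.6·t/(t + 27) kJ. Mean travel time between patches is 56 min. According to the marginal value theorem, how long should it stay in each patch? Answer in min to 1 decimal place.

38.9 min

Maximise g(t)/(T+t): set derivative to zero → g'(t)(T+t) = g(t).
g'(t) = 73.6·27/(t + 27)². Setting 73.6·27/(t+27)² = 73.6t/[(t+27)(56+t)] gives 27(56+t) = t(t+27), so t² = 27×56 = 1512.
t* = √1512 = 38.88 min.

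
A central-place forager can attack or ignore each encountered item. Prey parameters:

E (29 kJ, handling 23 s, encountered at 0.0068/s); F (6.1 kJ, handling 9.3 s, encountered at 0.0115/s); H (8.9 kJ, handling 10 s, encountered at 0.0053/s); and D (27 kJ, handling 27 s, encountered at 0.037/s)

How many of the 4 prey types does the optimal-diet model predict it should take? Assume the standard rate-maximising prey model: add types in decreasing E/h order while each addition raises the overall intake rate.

E/h in descending order: E 1.26, D 1, H 0.89, F 0.656 kJ/s. The optimal diet is the largest prefix of this list for which every included type satisfies E_i/h_i > R on the types above it.
Rate on top 1: 0.1705. D: 1 > 0.1705 → include.
Rate on top 2: 0.555. H: 0.89 > 0.555 → include.
Rate on top 3: 0.563. F: 0.656 > 0.563 → include.
Optimal diet: E, D, H, F — 4 of 4 types.

4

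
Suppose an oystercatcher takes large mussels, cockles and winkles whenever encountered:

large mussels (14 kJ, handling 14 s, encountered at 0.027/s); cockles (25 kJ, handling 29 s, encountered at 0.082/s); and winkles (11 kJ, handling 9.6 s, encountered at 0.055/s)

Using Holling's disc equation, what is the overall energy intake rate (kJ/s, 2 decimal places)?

0.71 kJ/s

R = (0.027×14 + 0.082×25 + 0.055×11) / (1 + 0.027×14 + 0.082×29 + 0.055×9.6) = 3.033/4.284 = 0.708 kJ/s.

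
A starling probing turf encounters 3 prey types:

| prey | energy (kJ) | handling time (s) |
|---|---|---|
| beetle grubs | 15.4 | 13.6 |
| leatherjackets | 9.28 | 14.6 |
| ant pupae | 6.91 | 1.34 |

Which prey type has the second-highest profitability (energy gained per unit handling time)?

Profitability E/h (kJ/s): beetle grubs = 15.4/13.6 = 1.13, leatherjackets = 9.28/14.6 = 0.636, ant pupae = 6.91/1.34 = 5.16.
Ranked: ant pupae > beetle grubs > leatherjackets.

beetle grubs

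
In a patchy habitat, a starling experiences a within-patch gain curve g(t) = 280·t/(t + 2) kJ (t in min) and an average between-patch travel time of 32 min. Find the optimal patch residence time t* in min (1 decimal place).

Maximise g(t)/(T+t): set derivative to zero → g'(t)(T+t) = g(t).
g'(t) = 280·2/(t + 2)². Setting 280·2/(t+2)² = 280t/[(t+2)(32+t)] gives 2(32+t) = t(t+2), so t² = 2×32 = 64.
t* = √64 = 8 min.

8.0 min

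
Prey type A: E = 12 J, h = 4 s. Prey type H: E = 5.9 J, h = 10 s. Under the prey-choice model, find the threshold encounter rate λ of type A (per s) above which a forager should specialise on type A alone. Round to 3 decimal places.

0.061 per s

Drop type H once their profitability E₂/h₂ falls below the rate achievable on type A alone: E₂/h₂ = λE₁/(1 + λh₁).
Solve for λ: λE₁h₂ = E₂(1 + λh₁) → λ(E₁h₂ − E₂h₁) = E₂ → λ = E₂/(E₁h₂ − E₂h₁).
λ = 5.9/(12×10 − 5.9×4) = 5.9/96.4 = 0.0612 per s.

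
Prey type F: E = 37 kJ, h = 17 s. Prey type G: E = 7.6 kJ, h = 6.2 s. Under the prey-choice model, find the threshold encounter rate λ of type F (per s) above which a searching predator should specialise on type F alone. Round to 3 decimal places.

0.076 per s

Drop type G once their profitability E₂/h₂ falls below the rate achievable on type F alone: E₂/h₂ = λE₁/(1 + λh₁).
Solve for λ: λE₁h₂ = E₂(1 + λh₁) → λ(E₁h₂ − E₂h₁) = E₂ → λ = E₂/(E₁h₂ − E₂h₁).
λ = 7.6/(37×6.2 − 7.6×17) = 7.6/100.2 = 0.07585 per s.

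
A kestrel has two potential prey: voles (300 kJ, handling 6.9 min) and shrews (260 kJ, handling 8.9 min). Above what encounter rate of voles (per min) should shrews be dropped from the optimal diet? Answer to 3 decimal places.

Drop shrews once their profitability E₂/h₂ falls below the rate achievable on voles alone: E₂/h₂ = λE₁/(1 + λh₁).
Solve for λ: λE₁h₂ = E₂(1 + λh₁) → λ(E₁h₂ − E₂h₁) = E₂ → λ = E₂/(E₁h₂ − E₂h₁).
λ = 260/(300×8.9 − 260×6.9) = 260/876 = 0.2968 per min.

0.297 per min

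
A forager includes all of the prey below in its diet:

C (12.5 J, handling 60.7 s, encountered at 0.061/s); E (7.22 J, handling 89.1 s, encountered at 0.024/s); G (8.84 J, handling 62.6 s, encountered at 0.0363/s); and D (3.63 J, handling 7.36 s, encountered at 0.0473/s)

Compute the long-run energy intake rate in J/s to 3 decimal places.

0.151 J/s

R = Σλ_iE_i / (1 + Σλ_ih_i)
Numerator: 0.061×12.5 + 0.024×7.22 + 0.0363×8.84 + 0.0473×3.63 = 1.428
Denominator: 1 + 0.061×60.7 + 0.024×89.1 + 0.0363×62.6 + 0.0473×7.36 = 9.462
R = 1.428/9.462 = 0.151 J/s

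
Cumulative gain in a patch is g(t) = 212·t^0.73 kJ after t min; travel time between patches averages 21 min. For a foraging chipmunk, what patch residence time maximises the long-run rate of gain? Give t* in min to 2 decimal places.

Maximise g(t)/(T+t): set derivative to zero → g'(t)(T+t) = g(t).
g'(t) = 0.73·212·t^-0.27. Setting 0.73·212·t^-0.27 = 212·t^0.73/(21+t) gives 0.73(21+t) = t, so 0.27·t = 0.73×21.
t* = 0.73×21/0.27 = 56.78 min.

56.78 min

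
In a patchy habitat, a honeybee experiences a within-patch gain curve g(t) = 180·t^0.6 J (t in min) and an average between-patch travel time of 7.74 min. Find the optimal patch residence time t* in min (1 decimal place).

11.6 min

By the marginal value theorem, leave when the instantaneous gain rate g'(t) equals the habitat-wide average g(t)/(T + t).
g'(t) = 0.6·180·t^-0.4. Setting 0.6·180·t^-0.4 = 180·t^0.6/(7.74+t) gives 0.6(7.74+t) = t, so 0.40·t = 0.6×7.74.
t* = 0.6×7.74/0.40 = 11.61 min.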